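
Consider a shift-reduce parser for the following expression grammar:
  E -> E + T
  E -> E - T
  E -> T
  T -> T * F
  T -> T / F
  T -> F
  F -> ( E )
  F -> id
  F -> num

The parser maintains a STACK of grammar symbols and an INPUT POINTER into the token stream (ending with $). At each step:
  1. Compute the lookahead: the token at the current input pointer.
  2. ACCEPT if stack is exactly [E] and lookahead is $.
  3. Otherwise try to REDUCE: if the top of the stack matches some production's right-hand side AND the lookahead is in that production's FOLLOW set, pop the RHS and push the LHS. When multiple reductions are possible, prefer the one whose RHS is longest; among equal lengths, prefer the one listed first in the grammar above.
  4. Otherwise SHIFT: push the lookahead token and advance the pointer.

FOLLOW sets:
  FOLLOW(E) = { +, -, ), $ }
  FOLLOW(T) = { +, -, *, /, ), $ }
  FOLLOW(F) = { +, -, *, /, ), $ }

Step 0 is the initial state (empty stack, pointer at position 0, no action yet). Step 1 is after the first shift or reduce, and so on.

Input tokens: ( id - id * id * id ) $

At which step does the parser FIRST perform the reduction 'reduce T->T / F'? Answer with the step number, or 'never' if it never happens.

Step 1: shift (. Stack=[(] ptr=1 lookahead=id remaining=[id - id * id * id ) $]
Step 2: shift id. Stack=[( id] ptr=2 lookahead=- remaining=[- id * id * id ) $]
Step 3: reduce F->id. Stack=[( F] ptr=2 lookahead=- remaining=[- id * id * id ) $]
Step 4: reduce T->F. Stack=[( T] ptr=2 lookahead=- remaining=[- id * id * id ) $]
Step 5: reduce E->T. Stack=[( E] ptr=2 lookahead=- remaining=[- id * id * id ) $]
Step 6: shift -. Stack=[( E -] ptr=3 lookahead=id remaining=[id * id * id ) $]
Step 7: shift id. Stack=[( E - id] ptr=4 lookahead=* remaining=[* id * id ) $]
Step 8: reduce F->id. Stack=[( E - F] ptr=4 lookahead=* remaining=[* id * id ) $]
Step 9: reduce T->F. Stack=[( E - T] ptr=4 lookahead=* remaining=[* id * id ) $]
Step 10: shift *. Stack=[( E - T *] ptr=5 lookahead=id remaining=[id * id ) $]
Step 11: shift id. Stack=[( E - T * id] ptr=6 lookahead=* remaining=[* id ) $]
Step 12: reduce F->id. Stack=[( E - T * F] ptr=6 lookahead=* remaining=[* id ) $]
Step 13: reduce T->T * F. Stack=[( E - T] ptr=6 lookahead=* remaining=[* id ) $]
Step 14: shift *. Stack=[( E - T *] ptr=7 lookahead=id remaining=[id ) $]
Step 15: shift id. Stack=[( E - T * id] ptr=8 lookahead=) remaining=[) $]
Step 16: reduce F->id. Stack=[( E - T * F] ptr=8 lookahead=) remaining=[) $]
Step 17: reduce T->T * F. Stack=[( E - T] ptr=8 lookahead=) remaining=[) $]
Step 18: reduce E->E - T. Stack=[( E] ptr=8 lookahead=) remaining=[) $]
Step 19: shift ). Stack=[( E )] ptr=9 lookahead=$ remaining=[$]
Step 20: reduce F->( E ). Stack=[F] ptr=9 lookahead=$ remaining=[$]
Step 21: reduce T->F. Stack=[T] ptr=9 lookahead=$ remaining=[$]
Step 22: reduce E->T. Stack=[E] ptr=9 lookahead=$ remaining=[$]
Step 23: accept. Stack=[E] ptr=9 lookahead=$ remaining=[$]

Answer: never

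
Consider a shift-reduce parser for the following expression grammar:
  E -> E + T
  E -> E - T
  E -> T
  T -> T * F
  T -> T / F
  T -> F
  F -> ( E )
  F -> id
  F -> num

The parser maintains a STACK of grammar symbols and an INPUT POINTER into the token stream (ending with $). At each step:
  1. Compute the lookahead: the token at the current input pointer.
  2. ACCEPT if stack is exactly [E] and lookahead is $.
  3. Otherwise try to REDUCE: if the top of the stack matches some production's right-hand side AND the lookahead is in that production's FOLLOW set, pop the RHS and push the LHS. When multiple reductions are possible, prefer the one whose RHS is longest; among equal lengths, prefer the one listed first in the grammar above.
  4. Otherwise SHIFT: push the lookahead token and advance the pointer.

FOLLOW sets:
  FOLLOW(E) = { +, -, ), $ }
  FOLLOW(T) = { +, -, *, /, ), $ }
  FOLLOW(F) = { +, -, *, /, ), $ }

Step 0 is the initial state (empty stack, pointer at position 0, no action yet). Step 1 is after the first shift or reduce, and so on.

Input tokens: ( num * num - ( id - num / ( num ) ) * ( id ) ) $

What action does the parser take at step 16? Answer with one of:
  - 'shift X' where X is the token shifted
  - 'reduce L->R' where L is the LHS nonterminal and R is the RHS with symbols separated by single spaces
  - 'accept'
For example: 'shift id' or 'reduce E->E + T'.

Step 1: shift (. Stack=[(] ptr=1 lookahead=num remaining=[num * num - ( id - num / ( num ) ) * ( id ) ) $]
Step 2: shift num. Stack=[( num] ptr=2 lookahead=* remaining=[* num - ( id - num / ( num ) ) * ( id ) ) $]
Step 3: reduce F->num. Stack=[( F] ptr=2 lookahead=* remaining=[* num - ( id - num / ( num ) ) * ( id ) ) $]
Step 4: reduce T->F. Stack=[( T] ptr=2 lookahead=* remaining=[* num - ( id - num / ( num ) ) * ( id ) ) $]
Step 5: shift *. Stack=[( T *] ptr=3 lookahead=num remaining=[num - ( id - num / ( num ) ) * ( id ) ) $]
Step 6: shift num. Stack=[( T * num] ptr=4 lookahead=- remaining=[- ( id - num / ( num ) ) * ( id ) ) $]
Step 7: reduce F->num. Stack=[( T * F] ptr=4 lookahead=- remaining=[- ( id - num / ( num ) ) * ( id ) ) $]
Step 8: reduce T->T * F. Stack=[( T] ptr=4 lookahead=- remaining=[- ( id - num / ( num ) ) * ( id ) ) $]
Step 9: reduce E->T. Stack=[( E] ptr=4 lookahead=- remaining=[- ( id - num / ( num ) ) * ( id ) ) $]
Step 10: shift -. Stack=[( E -] ptr=5 lookahead=( remaining=[( id - num / ( num ) ) * ( id ) ) $]
Step 11: shift (. Stack=[( E - (] ptr=6 lookahead=id remaining=[id - num / ( num ) ) * ( id ) ) $]
Step 12: shift id. Stack=[( E - ( id] ptr=7 lookahead=- remaining=[- num / ( num ) ) * ( id ) ) $]
Step 13: reduce F->id. Stack=[( E - ( F] ptr=7 lookahead=- remaining=[- num / ( num ) ) * ( id ) ) $]
Step 14: reduce T->F. Stack=[( E - ( T] ptr=7 lookahead=- remaining=[- num / ( num ) ) * ( id ) ) $]
Step 15: reduce E->T. Stack=[( E - ( E] ptr=7 lookahead=- remaining=[- num / ( num ) ) * ( id ) ) $]
Step 16: shift -. Stack=[( E - ( E -] ptr=8 lookahead=num remaining=[num / ( num ) ) * ( id ) ) $]

Answer: shift -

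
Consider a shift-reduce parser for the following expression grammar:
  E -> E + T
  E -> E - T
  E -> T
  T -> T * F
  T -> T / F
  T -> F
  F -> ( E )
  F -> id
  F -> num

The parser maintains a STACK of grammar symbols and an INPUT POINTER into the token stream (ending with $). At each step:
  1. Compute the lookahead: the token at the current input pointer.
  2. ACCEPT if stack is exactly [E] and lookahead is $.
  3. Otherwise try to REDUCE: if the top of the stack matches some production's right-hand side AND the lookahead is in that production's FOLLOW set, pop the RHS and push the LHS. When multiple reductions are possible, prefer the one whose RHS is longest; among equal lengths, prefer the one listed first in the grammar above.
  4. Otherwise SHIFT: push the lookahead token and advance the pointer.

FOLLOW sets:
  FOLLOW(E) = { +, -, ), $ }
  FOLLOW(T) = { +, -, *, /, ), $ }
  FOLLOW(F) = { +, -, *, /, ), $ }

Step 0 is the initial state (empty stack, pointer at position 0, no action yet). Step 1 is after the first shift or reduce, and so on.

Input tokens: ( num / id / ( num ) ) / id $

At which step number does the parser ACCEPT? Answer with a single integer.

Answer: 27

Derivation:
Step 1: shift (. Stack=[(] ptr=1 lookahead=num remaining=[num / id / ( num ) ) / id $]
Step 2: shift num. Stack=[( num] ptr=2 lookahead=/ remaining=[/ id / ( num ) ) / id $]
Step 3: reduce F->num. Stack=[( F] ptr=2 lookahead=/ remaining=[/ id / ( num ) ) / id $]
Step 4: reduce T->F. Stack=[( T] ptr=2 lookahead=/ remaining=[/ id / ( num ) ) / id $]
Step 5: shift /. Stack=[( T /] ptr=3 lookahead=id remaining=[id / ( num ) ) / id $]
Step 6: shift id. Stack=[( T / id] ptr=4 lookahead=/ remaining=[/ ( num ) ) / id $]
Step 7: reduce F->id. Stack=[( T / F] ptr=4 lookahead=/ remaining=[/ ( num ) ) / id $]
Step 8: reduce T->T / F. Stack=[( T] ptr=4 lookahead=/ remaining=[/ ( num ) ) / id $]
Step 9: shift /. Stack=[( T /] ptr=5 lookahead=( remaining=[( num ) ) / id $]
Step 10: shift (. Stack=[( T / (] ptr=6 lookahead=num remaining=[num ) ) / id $]
Step 11: shift num. Stack=[( T / ( num] ptr=7 lookahead=) remaining=[) ) / id $]
Step 12: reduce F->num. Stack=[( T / ( F] ptr=7 lookahead=) remaining=[) ) / id $]
Step 13: reduce T->F. Stack=[( T / ( T] ptr=7 lookahead=) remaining=[) ) / id $]
Step 14: reduce E->T. Stack=[( T / ( E] ptr=7 lookahead=) remaining=[) ) / id $]
Step 15: shift ). Stack=[( T / ( E )] ptr=8 lookahead=) remaining=[) / id $]
Step 16: reduce F->( E ). Stack=[( T / F] ptr=8 lookahead=) remaining=[) / id $]
Step 17: reduce T->T / F. Stack=[( T] ptr=8 lookahead=) remaining=[) / id $]
Step 18: reduce E->T. Stack=[( E] ptr=8 lookahead=) remaining=[) / id $]
Step 19: shift ). Stack=[( E )] ptr=9 lookahead=/ remaining=[/ id $]
Step 20: reduce F->( E ). Stack=[F] ptr=9 lookahead=/ remaining=[/ id $]
Step 21: reduce T->F. Stack=[T] ptr=9 lookahead=/ remaining=[/ id $]
Step 22: shift /. Stack=[T /] ptr=10 lookahead=id remaining=[id $]
Step 23: shift id. Stack=[T / id] ptr=11 lookahead=$ remaining=[$]
Step 24: reduce F->id. Stack=[T / F] ptr=11 lookahead=$ remaining=[$]
Step 25: reduce T->T / F. Stack=[T] ptr=11 lookahead=$ remaining=[$]
Step 26: reduce E->T. Stack=[E] ptr=11 lookahead=$ remaining=[$]
Step 27: accept. Stack=[E] ptr=11 lookahead=$ remaining=[$]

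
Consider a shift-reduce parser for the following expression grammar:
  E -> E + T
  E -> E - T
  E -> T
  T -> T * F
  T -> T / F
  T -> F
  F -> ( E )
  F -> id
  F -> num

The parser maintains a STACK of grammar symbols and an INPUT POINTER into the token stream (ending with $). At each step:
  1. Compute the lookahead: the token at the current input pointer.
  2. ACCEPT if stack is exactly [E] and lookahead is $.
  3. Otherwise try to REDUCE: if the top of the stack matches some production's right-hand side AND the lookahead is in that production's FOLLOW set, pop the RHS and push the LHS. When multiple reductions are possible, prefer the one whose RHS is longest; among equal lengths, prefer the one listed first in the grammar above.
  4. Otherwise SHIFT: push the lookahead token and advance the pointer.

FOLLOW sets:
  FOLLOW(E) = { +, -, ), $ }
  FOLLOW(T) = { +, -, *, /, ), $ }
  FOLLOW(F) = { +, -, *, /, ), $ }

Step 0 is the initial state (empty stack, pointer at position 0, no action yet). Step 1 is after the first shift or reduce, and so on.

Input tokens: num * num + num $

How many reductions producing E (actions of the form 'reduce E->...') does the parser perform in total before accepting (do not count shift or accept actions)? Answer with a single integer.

Answer: 2

Derivation:
Step 1: shift num. Stack=[num] ptr=1 lookahead=* remaining=[* num + num $]
Step 2: reduce F->num. Stack=[F] ptr=1 lookahead=* remaining=[* num + num $]
Step 3: reduce T->F. Stack=[T] ptr=1 lookahead=* remaining=[* num + num $]
Step 4: shift *. Stack=[T *] ptr=2 lookahead=num remaining=[num + num $]
Step 5: shift num. Stack=[T * num] ptr=3 lookahead=+ remaining=[+ num $]
Step 6: reduce F->num. Stack=[T * F] ptr=3 lookahead=+ remaining=[+ num $]
Step 7: reduce T->T * F. Stack=[T] ptr=3 lookahead=+ remaining=[+ num $]
Step 8: reduce E->T. Stack=[E] ptr=3 lookahead=+ remaining=[+ num $]
Step 9: shift +. Stack=[E +] ptr=4 lookahead=num remaining=[num $]
Step 10: shift num. Stack=[E + num] ptr=5 lookahead=$ remaining=[$]
Step 11: reduce F->num. Stack=[E + F] ptr=5 lookahead=$ remaining=[$]
Step 12: reduce T->F. Stack=[E + T] ptr=5 lookahead=$ remaining=[$]
Step 13: reduce E->E + T. Stack=[E] ptr=5 lookahead=$ remaining=[$]
Step 14: accept. Stack=[E] ptr=5 lookahead=$ remaining=[$]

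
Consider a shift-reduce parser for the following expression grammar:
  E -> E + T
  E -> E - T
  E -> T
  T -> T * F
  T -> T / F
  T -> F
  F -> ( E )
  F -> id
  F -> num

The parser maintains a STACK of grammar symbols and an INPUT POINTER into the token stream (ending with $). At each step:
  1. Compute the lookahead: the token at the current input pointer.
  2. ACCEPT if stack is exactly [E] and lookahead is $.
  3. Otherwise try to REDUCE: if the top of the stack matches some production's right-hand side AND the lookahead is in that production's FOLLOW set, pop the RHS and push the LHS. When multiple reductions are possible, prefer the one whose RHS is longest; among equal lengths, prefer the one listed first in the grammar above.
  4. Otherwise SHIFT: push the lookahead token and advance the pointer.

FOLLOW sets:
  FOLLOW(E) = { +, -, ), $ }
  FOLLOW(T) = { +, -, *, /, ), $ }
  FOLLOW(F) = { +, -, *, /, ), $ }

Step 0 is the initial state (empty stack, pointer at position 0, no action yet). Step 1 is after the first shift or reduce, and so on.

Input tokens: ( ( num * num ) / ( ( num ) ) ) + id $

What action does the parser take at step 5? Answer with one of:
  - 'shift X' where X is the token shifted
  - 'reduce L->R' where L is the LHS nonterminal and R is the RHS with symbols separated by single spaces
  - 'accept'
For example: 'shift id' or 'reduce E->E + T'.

Answer: reduce T->F

Derivation:
Step 1: shift (. Stack=[(] ptr=1 lookahead=( remaining=[( num * num ) / ( ( num ) ) ) + id $]
Step 2: shift (. Stack=[( (] ptr=2 lookahead=num remaining=[num * num ) / ( ( num ) ) ) + id $]
Step 3: shift num. Stack=[( ( num] ptr=3 lookahead=* remaining=[* num ) / ( ( num ) ) ) + id $]
Step 4: reduce F->num. Stack=[( ( F] ptr=3 lookahead=* remaining=[* num ) / ( ( num ) ) ) + id $]
Step 5: reduce T->F. Stack=[( ( T] ptr=3 lookahead=* remaining=[* num ) / ( ( num ) ) ) + id $]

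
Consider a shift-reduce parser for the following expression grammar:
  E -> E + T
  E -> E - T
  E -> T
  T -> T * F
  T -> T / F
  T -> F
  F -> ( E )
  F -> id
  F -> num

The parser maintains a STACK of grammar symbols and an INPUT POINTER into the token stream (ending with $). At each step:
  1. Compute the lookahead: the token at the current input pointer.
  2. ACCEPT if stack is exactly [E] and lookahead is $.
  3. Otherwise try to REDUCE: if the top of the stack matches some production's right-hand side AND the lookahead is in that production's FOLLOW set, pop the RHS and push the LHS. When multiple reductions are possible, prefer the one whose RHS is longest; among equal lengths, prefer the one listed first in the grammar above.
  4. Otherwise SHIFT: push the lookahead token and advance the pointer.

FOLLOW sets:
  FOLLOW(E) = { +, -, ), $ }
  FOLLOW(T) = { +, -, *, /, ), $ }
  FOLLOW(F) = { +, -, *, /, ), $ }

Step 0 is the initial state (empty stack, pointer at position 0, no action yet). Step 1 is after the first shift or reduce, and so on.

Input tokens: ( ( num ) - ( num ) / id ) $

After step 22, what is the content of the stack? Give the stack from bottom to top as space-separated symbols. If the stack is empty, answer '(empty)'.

Step 1: shift (. Stack=[(] ptr=1 lookahead=( remaining=[( num ) - ( num ) / id ) $]
Step 2: shift (. Stack=[( (] ptr=2 lookahead=num remaining=[num ) - ( num ) / id ) $]
Step 3: shift num. Stack=[( ( num] ptr=3 lookahead=) remaining=[) - ( num ) / id ) $]
Step 4: reduce F->num. Stack=[( ( F] ptr=3 lookahead=) remaining=[) - ( num ) / id ) $]
Step 5: reduce T->F. Stack=[( ( T] ptr=3 lookahead=) remaining=[) - ( num ) / id ) $]
Step 6: reduce E->T. Stack=[( ( E] ptr=3 lookahead=) remaining=[) - ( num ) / id ) $]
Step 7: shift ). Stack=[( ( E )] ptr=4 lookahead=- remaining=[- ( num ) / id ) $]
Step 8: reduce F->( E ). Stack=[( F] ptr=4 lookahead=- remaining=[- ( num ) / id ) $]
Step 9: reduce T->F. Stack=[( T] ptr=4 lookahead=- remaining=[- ( num ) / id ) $]
Step 10: reduce E->T. Stack=[( E] ptr=4 lookahead=- remaining=[- ( num ) / id ) $]
Step 11: shift -. Stack=[( E -] ptr=5 lookahead=( remaining=[( num ) / id ) $]
Step 12: shift (. Stack=[( E - (] ptr=6 lookahead=num remaining=[num ) / id ) $]
Step 13: shift num. Stack=[( E - ( num] ptr=7 lookahead=) remaining=[) / id ) $]
Step 14: reduce F->num. Stack=[( E - ( F] ptr=7 lookahead=) remaining=[) / id ) $]
Step 15: reduce T->F. Stack=[( E - ( T] ptr=7 lookahead=) remaining=[) / id ) $]
Step 16: reduce E->T. Stack=[( E - ( E] ptr=7 lookahead=) remaining=[) / id ) $]
Step 17: shift ). Stack=[( E - ( E )] ptr=8 lookahead=/ remaining=[/ id ) $]
Step 18: reduce F->( E ). Stack=[( E - F] ptr=8 lookahead=/ remaining=[/ id ) $]
Step 19: reduce T->F. Stack=[( E - T] ptr=8 lookahead=/ remaining=[/ id ) $]
Step 20: shift /. Stack=[( E - T /] ptr=9 lookahead=id remaining=[id ) $]
Step 21: shift id. Stack=[( E - T / id] ptr=10 lookahead=) remaining=[) $]
Step 22: reduce F->id. Stack=[( E - T / F] ptr=10 lookahead=) remaining=[) $]

Answer: ( E - T / F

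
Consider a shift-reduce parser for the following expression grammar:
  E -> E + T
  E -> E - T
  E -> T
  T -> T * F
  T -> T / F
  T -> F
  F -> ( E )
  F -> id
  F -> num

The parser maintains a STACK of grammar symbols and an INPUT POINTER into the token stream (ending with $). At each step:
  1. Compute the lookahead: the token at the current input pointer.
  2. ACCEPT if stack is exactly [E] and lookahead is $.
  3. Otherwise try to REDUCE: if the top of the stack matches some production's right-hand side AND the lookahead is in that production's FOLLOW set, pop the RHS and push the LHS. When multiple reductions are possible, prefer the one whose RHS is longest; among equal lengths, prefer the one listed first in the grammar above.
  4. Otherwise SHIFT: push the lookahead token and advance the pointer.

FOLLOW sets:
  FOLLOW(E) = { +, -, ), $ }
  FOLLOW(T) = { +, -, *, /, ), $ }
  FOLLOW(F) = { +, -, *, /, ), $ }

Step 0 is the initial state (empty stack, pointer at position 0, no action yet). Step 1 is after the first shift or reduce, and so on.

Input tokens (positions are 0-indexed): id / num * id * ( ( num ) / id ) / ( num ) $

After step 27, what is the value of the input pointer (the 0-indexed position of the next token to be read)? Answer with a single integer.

Answer: 13

Derivation:
Step 1: shift id. Stack=[id] ptr=1 lookahead=/ remaining=[/ num * id * ( ( num ) / id ) / ( num ) $]
Step 2: reduce F->id. Stack=[F] ptr=1 lookahead=/ remaining=[/ num * id * ( ( num ) / id ) / ( num ) $]
Step 3: reduce T->F. Stack=[T] ptr=1 lookahead=/ remaining=[/ num * id * ( ( num ) / id ) / ( num ) $]
Step 4: shift /. Stack=[T /] ptr=2 lookahead=num remaining=[num * id * ( ( num ) / id ) / ( num ) $]
Step 5: shift num. Stack=[T / num] ptr=3 lookahead=* remaining=[* id * ( ( num ) / id ) / ( num ) $]
Step 6: reduce F->num. Stack=[T / F] ptr=3 lookahead=* remaining=[* id * ( ( num ) / id ) / ( num ) $]
Step 7: reduce T->T / F. Stack=[T] ptr=3 lookahead=* remaining=[* id * ( ( num ) / id ) / ( num ) $]
Step 8: shift *. Stack=[T *] ptr=4 lookahead=id remaining=[id * ( ( num ) / id ) / ( num ) $]
Step 9: shift id. Stack=[T * id] ptr=5 lookahead=* remaining=[* ( ( num ) / id ) / ( num ) $]
Step 10: reduce F->id. Stack=[T * F] ptr=5 lookahead=* remaining=[* ( ( num ) / id ) / ( num ) $]
Step 11: reduce T->T * F. Stack=[T] ptr=5 lookahead=* remaining=[* ( ( num ) / id ) / ( num ) $]
Step 12: shift *. Stack=[T *] ptr=6 lookahead=( remaining=[( ( num ) / id ) / ( num ) $]
Step 13: shift (. Stack=[T * (] ptr=7 lookahead=( remaining=[( num ) / id ) / ( num ) $]
Step 14: shift (. Stack=[T * ( (] ptr=8 lookahead=num remaining=[num ) / id ) / ( num ) $]
Step 15: shift num. Stack=[T * ( ( num] ptr=9 lookahead=) remaining=[) / id ) / ( num ) $]
Step 16: reduce F->num. Stack=[T * ( ( F] ptr=9 lookahead=) remaining=[) / id ) / ( num ) $]
Step 17: reduce T->F. Stack=[T * ( ( T] ptr=9 lookahead=) remaining=[) / id ) / ( num ) $]
Step 18: reduce E->T. Stack=[T * ( ( E] ptr=9 lookahead=) remaining=[) / id ) / ( num ) $]
Step 19: shift ). Stack=[T * ( ( E )] ptr=10 lookahead=/ remaining=[/ id ) / ( num ) $]
Step 20: reduce F->( E ). Stack=[T * ( F] ptr=10 lookahead=/ remaining=[/ id ) / ( num ) $]
Step 21: reduce T->F. Stack=[T * ( T] ptr=10 lookahead=/ remaining=[/ id ) / ( num ) $]
Step 22: shift /. Stack=[T * ( T /] ptr=11 lookahead=id remaining=[id ) / ( num ) $]
Step 23: shift id. Stack=[T * ( T / id] ptr=12 lookahead=) remaining=[) / ( num ) $]
Step 24: reduce F->id. Stack=[T * ( T / F] ptr=12 lookahead=) remaining=[) / ( num ) $]
Step 25: reduce T->T / F. Stack=[T * ( T] ptr=12 lookahead=) remaining=[) / ( num ) $]
Step 26: reduce E->T. Stack=[T * ( E] ptr=12 lookahead=) remaining=[) / ( num ) $]
Step 27: shift ). Stack=[T * ( E )] ptr=13 lookahead=/ remaining=[/ ( num ) $]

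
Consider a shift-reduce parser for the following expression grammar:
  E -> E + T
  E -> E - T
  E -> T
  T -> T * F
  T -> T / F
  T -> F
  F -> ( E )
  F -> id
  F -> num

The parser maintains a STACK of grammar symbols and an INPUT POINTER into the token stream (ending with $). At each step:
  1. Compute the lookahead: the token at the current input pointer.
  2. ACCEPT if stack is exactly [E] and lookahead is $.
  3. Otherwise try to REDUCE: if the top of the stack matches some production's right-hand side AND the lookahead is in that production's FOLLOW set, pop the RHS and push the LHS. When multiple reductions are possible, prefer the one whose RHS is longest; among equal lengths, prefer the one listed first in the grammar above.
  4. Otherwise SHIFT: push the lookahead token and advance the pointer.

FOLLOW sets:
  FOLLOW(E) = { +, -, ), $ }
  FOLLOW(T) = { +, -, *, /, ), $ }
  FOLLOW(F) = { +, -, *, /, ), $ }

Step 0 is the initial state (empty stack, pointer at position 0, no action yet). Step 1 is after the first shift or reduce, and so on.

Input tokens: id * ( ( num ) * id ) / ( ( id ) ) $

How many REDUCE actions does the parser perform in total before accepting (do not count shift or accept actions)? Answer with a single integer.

Answer: 21

Derivation:
Step 1: shift id. Stack=[id] ptr=1 lookahead=* remaining=[* ( ( num ) * id ) / ( ( id ) ) $]
Step 2: reduce F->id. Stack=[F] ptr=1 lookahead=* remaining=[* ( ( num ) * id ) / ( ( id ) ) $]
Step 3: reduce T->F. Stack=[T] ptr=1 lookahead=* remaining=[* ( ( num ) * id ) / ( ( id ) ) $]
Step 4: shift *. Stack=[T *] ptr=2 lookahead=( remaining=[( ( num ) * id ) / ( ( id ) ) $]
Step 5: shift (. Stack=[T * (] ptr=3 lookahead=( remaining=[( num ) * id ) / ( ( id ) ) $]
Step 6: shift (. Stack=[T * ( (] ptr=4 lookahead=num remaining=[num ) * id ) / ( ( id ) ) $]
Step 7: shift num. Stack=[T * ( ( num] ptr=5 lookahead=) remaining=[) * id ) / ( ( id ) ) $]
Step 8: reduce F->num. Stack=[T * ( ( F] ptr=5 lookahead=) remaining=[) * id ) / ( ( id ) ) $]
Step 9: reduce T->F. Stack=[T * ( ( T] ptr=5 lookahead=) remaining=[) * id ) / ( ( id ) ) $]
Step 10: reduce E->T. Stack=[T * ( ( E] ptr=5 lookahead=) remaining=[) * id ) / ( ( id ) ) $]
Step 11: shift ). Stack=[T * ( ( E )] ptr=6 lookahead=* remaining=[* id ) / ( ( id ) ) $]
Step 12: reduce F->( E ). Stack=[T * ( F] ptr=6 lookahead=* remaining=[* id ) / ( ( id ) ) $]
Step 13: reduce T->F. Stack=[T * ( T] ptr=6 lookahead=* remaining=[* id ) / ( ( id ) ) $]
Step 14: shift *. Stack=[T * ( T *] ptr=7 lookahead=id remaining=[id ) / ( ( id ) ) $]
Step 15: shift id. Stack=[T * ( T * id] ptr=8 lookahead=) remaining=[) / ( ( id ) ) $]
Step 16: reduce F->id. Stack=[T * ( T * F] ptr=8 lookahead=) remaining=[) / ( ( id ) ) $]
Step 17: reduce T->T * F. Stack=[T * ( T] ptr=8 lookahead=) remaining=[) / ( ( id ) ) $]
Step 18: reduce E->T. Stack=[T * ( E] ptr=8 lookahead=) remaining=[) / ( ( id ) ) $]
Step 19: shift ). Stack=[T * ( E )] ptr=9 lookahead=/ remaining=[/ ( ( id ) ) $]
Step 20: reduce F->( E ). Stack=[T * F] ptr=9 lookahead=/ remaining=[/ ( ( id ) ) $]
Step 21: reduce T->T * F. Stack=[T] ptr=9 lookahead=/ remaining=[/ ( ( id ) ) $]
Step 22: shift /. Stack=[T /] ptr=10 lookahead=( remaining=[( ( id ) ) $]
Step 23: shift (. Stack=[T / (] ptr=11 lookahead=( remaining=[( id ) ) $]
Step 24: shift (. Stack=[T / ( (] ptr=12 lookahead=id remaining=[id ) ) $]
Step 25: shift id. Stack=[T / ( ( id] ptr=13 lookahead=) remaining=[) ) $]
Step 26: reduce F->id. Stack=[T / ( ( F] ptr=13 lookahead=) remaining=[) ) $]
Step 27: reduce T->F. Stack=[T / ( ( T] ptr=13 lookahead=) remaining=[) ) $]
Step 28: reduce E->T. Stack=[T / ( ( E] ptr=13 lookahead=) remaining=[) ) $]
Step 29: shift ). Stack=[T / ( ( E )] ptr=14 lookahead=) remaining=[) $]
Step 30: reduce F->( E ). Stack=[T / ( F] ptr=14 lookahead=) remaining=[) $]
Step 31: reduce T->F. Stack=[T / ( T] ptr=14 lookahead=) remaining=[) $]
Step 32: reduce E->T. Stack=[T / ( E] ptr=14 lookahead=) remaining=[) $]
Step 33: shift ). Stack=[T / ( E )] ptr=15 lookahead=$ remaining=[$]
Step 34: reduce F->( E ). Stack=[T / F] ptr=15 lookahead=$ remaining=[$]
Step 35: reduce T->T / F. Stack=[T] ptr=15 lookahead=$ remaining=[$]
Step 36: reduce E->T. Stack=[E] ptr=15 lookahead=$ remaining=[$]
Step 37: accept. Stack=[E] ptr=15 lookahead=$ remaining=[$]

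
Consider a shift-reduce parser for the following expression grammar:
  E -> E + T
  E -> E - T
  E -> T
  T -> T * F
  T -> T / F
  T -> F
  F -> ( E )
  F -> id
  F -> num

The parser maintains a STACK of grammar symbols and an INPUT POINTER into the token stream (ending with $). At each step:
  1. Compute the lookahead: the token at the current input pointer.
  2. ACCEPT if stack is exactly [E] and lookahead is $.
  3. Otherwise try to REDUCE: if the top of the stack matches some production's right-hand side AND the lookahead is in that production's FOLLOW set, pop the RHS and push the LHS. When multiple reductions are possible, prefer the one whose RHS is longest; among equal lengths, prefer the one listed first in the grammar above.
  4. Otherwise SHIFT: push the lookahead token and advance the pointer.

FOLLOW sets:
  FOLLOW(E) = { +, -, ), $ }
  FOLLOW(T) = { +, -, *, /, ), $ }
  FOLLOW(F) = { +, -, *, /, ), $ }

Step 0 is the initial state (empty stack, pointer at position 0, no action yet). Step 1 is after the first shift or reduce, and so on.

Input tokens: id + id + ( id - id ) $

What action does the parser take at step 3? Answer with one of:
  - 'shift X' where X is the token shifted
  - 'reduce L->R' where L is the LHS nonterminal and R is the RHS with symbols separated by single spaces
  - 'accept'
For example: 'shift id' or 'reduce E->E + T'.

Step 1: shift id. Stack=[id] ptr=1 lookahead=+ remaining=[+ id + ( id - id ) $]
Step 2: reduce F->id. Stack=[F] ptr=1 lookahead=+ remaining=[+ id + ( id - id ) $]
Step 3: reduce T->F. Stack=[T] ptr=1 lookahead=+ remaining=[+ id + ( id - id ) $]

Answer: reduce T->F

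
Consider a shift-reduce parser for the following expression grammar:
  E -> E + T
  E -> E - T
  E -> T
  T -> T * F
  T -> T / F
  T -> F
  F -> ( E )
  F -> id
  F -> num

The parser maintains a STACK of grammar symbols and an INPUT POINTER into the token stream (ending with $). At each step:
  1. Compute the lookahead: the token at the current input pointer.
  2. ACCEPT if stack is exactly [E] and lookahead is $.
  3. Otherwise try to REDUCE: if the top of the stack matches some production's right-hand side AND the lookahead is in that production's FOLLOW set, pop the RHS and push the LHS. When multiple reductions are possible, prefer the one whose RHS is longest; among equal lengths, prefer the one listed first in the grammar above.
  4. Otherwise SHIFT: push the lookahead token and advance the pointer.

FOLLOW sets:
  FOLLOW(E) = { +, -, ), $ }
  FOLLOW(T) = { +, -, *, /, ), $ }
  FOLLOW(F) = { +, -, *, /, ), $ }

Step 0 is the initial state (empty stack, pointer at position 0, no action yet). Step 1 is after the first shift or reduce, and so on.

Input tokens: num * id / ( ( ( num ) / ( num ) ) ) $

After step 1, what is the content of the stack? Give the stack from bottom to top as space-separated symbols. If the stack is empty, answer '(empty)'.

Answer: num

Derivation:
Step 1: shift num. Stack=[num] ptr=1 lookahead=* remaining=[* id / ( ( ( num ) / ( num ) ) ) $]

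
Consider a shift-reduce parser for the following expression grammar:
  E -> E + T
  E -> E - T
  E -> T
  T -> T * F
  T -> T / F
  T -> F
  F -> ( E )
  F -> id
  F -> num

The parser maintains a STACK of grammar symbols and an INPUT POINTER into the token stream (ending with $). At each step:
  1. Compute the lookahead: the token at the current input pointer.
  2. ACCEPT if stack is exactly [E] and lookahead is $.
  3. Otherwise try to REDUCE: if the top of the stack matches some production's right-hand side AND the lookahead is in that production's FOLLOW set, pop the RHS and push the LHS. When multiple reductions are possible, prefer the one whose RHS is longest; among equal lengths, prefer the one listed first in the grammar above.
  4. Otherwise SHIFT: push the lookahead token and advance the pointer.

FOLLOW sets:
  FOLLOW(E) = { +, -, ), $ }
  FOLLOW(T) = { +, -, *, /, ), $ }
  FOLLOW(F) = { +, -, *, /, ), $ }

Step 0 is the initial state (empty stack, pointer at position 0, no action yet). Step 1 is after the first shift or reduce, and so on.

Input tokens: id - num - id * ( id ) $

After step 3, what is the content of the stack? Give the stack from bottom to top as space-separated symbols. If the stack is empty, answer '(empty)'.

Step 1: shift id. Stack=[id] ptr=1 lookahead=- remaining=[- num - id * ( id ) $]
Step 2: reduce F->id. Stack=[F] ptr=1 lookahead=- remaining=[- num - id * ( id ) $]
Step 3: reduce T->F. Stack=[T] ptr=1 lookahead=- remaining=[- num - id * ( id ) $]

Answer: T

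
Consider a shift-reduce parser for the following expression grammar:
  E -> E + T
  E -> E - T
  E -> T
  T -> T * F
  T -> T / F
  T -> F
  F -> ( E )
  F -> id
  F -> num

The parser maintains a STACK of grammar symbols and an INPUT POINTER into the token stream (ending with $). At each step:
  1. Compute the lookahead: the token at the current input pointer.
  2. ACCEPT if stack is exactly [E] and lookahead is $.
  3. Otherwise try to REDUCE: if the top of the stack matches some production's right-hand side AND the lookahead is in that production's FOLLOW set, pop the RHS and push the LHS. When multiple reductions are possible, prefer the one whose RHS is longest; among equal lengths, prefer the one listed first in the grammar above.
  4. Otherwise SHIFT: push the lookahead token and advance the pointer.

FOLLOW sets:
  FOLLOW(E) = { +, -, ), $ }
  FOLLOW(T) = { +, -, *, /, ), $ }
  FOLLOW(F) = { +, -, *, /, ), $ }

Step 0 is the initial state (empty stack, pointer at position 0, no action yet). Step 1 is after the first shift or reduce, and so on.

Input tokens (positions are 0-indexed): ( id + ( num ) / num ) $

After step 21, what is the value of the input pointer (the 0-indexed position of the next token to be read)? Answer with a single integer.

Step 1: shift (. Stack=[(] ptr=1 lookahead=id remaining=[id + ( num ) / num ) $]
Step 2: shift id. Stack=[( id] ptr=2 lookahead=+ remaining=[+ ( num ) / num ) $]
Step 3: reduce F->id. Stack=[( F] ptr=2 lookahead=+ remaining=[+ ( num ) / num ) $]
Step 4: reduce T->F. Stack=[( T] ptr=2 lookahead=+ remaining=[+ ( num ) / num ) $]
Step 5: reduce E->T. Stack=[( E] ptr=2 lookahead=+ remaining=[+ ( num ) / num ) $]
Step 6: shift +. Stack=[( E +] ptr=3 lookahead=( remaining=[( num ) / num ) $]
Step 7: shift (. Stack=[( E + (] ptr=4 lookahead=num remaining=[num ) / num ) $]
Step 8: shift num. Stack=[( E + ( num] ptr=5 lookahead=) remaining=[) / num ) $]
Step 9: reduce F->num. Stack=[( E + ( F] ptr=5 lookahead=) remaining=[) / num ) $]
Step 10: reduce T->F. Stack=[( E + ( T] ptr=5 lookahead=) remaining=[) / num ) $]
Step 11: reduce E->T. Stack=[( E + ( E] ptr=5 lookahead=) remaining=[) / num ) $]
Step 12: shift ). Stack=[( E + ( E )] ptr=6 lookahead=/ remaining=[/ num ) $]
Step 13: reduce F->( E ). Stack=[( E + F] ptr=6 lookahead=/ remaining=[/ num ) $]
Step 14: reduce T->F. Stack=[( E + T] ptr=6 lookahead=/ remaining=[/ num ) $]
Step 15: shift /. Stack=[( E + T /] ptr=7 lookahead=num remaining=[num ) $]
Step 16: shift num. Stack=[( E + T / num] ptr=8 lookahead=) remaining=[) $]
Step 17: reduce F->num. Stack=[( E + T / F] ptr=8 lookahead=) remaining=[) $]
Step 18: reduce T->T / F. Stack=[( E + T] ptr=8 lookahead=) remaining=[) $]
Step 19: reduce E->E + T. Stack=[( E] ptr=8 lookahead=) remaining=[) $]
Step 20: shift ). Stack=[( E )] ptr=9 lookahead=$ remaining=[$]
Step 21: reduce F->( E ). Stack=[F] ptr=9 lookahead=$ remaining=[$]

Answer: 9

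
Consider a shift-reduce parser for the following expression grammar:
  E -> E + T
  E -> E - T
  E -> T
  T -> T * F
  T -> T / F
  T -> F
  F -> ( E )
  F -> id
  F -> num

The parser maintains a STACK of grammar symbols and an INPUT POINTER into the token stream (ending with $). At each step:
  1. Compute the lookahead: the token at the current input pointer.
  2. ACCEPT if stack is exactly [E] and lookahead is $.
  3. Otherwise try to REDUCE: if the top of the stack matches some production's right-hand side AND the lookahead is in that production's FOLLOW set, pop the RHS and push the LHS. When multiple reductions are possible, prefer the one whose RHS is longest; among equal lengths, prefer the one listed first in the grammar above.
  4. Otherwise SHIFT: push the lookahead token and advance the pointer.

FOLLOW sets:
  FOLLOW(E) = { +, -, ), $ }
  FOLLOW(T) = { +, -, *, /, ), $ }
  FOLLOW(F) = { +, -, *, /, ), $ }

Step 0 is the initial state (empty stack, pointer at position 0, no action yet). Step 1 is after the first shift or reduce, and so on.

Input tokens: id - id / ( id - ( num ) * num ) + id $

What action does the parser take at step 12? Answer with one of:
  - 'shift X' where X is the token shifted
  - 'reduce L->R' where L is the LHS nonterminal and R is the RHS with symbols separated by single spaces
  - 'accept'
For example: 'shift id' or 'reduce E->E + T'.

Answer: reduce F->id

Derivation:
Step 1: shift id. Stack=[id] ptr=1 lookahead=- remaining=[- id / ( id - ( num ) * num ) + id $]
Step 2: reduce F->id. Stack=[F] ptr=1 lookahead=- remaining=[- id / ( id - ( num ) * num ) + id $]
Step 3: reduce T->F. Stack=[T] ptr=1 lookahead=- remaining=[- id / ( id - ( num ) * num ) + id $]
Step 4: reduce E->T. Stack=[E] ptr=1 lookahead=- remaining=[- id / ( id - ( num ) * num ) + id $]
Step 5: shift -. Stack=[E -] ptr=2 lookahead=id remaining=[id / ( id - ( num ) * num ) + id $]
Step 6: shift id. Stack=[E - id] ptr=3 lookahead=/ remaining=[/ ( id - ( num ) * num ) + id $]
Step 7: reduce F->id. Stack=[E - F] ptr=3 lookahead=/ remaining=[/ ( id - ( num ) * num ) + id $]
Step 8: reduce T->F. Stack=[E - T] ptr=3 lookahead=/ remaining=[/ ( id - ( num ) * num ) + id $]
Step 9: shift /. Stack=[E - T /] ptr=4 lookahead=( remaining=[( id - ( num ) * num ) + id $]
Step 10: shift (. Stack=[E - T / (] ptr=5 lookahead=id remaining=[id - ( num ) * num ) + id $]
Step 11: shift id. Stack=[E - T / ( id] ptr=6 lookahead=- remaining=[- ( num ) * num ) + id $]
Step 12: reduce F->id. Stack=[E - T / ( F] ptr=6 lookahead=- remaining=[- ( num ) * num ) + id $]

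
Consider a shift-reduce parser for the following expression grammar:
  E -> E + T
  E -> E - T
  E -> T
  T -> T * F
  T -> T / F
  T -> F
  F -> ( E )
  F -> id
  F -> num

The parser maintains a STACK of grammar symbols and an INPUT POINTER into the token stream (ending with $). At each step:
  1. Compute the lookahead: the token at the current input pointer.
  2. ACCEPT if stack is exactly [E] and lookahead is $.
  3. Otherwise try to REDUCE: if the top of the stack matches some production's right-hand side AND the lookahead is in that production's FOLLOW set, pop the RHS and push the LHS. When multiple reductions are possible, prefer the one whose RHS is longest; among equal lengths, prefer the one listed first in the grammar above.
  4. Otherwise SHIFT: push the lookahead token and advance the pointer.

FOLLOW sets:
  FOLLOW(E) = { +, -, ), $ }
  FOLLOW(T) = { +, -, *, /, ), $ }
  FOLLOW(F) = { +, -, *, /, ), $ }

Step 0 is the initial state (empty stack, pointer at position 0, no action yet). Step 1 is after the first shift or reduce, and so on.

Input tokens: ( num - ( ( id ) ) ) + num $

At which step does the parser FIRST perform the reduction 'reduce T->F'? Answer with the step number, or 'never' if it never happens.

Answer: 4

Derivation:
Step 1: shift (. Stack=[(] ptr=1 lookahead=num remaining=[num - ( ( id ) ) ) + num $]
Step 2: shift num. Stack=[( num] ptr=2 lookahead=- remaining=[- ( ( id ) ) ) + num $]
Step 3: reduce F->num. Stack=[( F] ptr=2 lookahead=- remaining=[- ( ( id ) ) ) + num $]
Step 4: reduce T->F. Stack=[( T] ptr=2 lookahead=- remaining=[- ( ( id ) ) ) + num $]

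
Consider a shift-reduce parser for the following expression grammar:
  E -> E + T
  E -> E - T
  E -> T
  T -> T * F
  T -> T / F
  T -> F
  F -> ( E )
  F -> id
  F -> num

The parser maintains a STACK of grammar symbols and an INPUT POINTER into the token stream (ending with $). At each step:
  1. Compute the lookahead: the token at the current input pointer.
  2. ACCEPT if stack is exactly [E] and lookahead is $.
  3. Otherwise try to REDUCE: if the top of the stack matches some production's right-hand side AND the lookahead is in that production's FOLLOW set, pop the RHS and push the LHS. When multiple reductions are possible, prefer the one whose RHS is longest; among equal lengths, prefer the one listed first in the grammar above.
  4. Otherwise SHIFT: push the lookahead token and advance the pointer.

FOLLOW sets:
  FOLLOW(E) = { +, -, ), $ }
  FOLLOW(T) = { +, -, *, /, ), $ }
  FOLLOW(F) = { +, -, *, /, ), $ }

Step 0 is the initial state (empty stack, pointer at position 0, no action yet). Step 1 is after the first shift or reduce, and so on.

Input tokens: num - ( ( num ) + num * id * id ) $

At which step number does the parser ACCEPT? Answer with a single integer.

Step 1: shift num. Stack=[num] ptr=1 lookahead=- remaining=[- ( ( num ) + num * id * id ) $]
Step 2: reduce F->num. Stack=[F] ptr=1 lookahead=- remaining=[- ( ( num ) + num * id * id ) $]
Step 3: reduce T->F. Stack=[T] ptr=1 lookahead=- remaining=[- ( ( num ) + num * id * id ) $]
Step 4: reduce E->T. Stack=[E] ptr=1 lookahead=- remaining=[- ( ( num ) + num * id * id ) $]
Step 5: shift -. Stack=[E -] ptr=2 lookahead=( remaining=[( ( num ) + num * id * id ) $]
Step 6: shift (. Stack=[E - (] ptr=3 lookahead=( remaining=[( num ) + num * id * id ) $]
Step 7: shift (. Stack=[E - ( (] ptr=4 lookahead=num remaining=[num ) + num * id * id ) $]
Step 8: shift num. Stack=[E - ( ( num] ptr=5 lookahead=) remaining=[) + num * id * id ) $]
Step 9: reduce F->num. Stack=[E - ( ( F] ptr=5 lookahead=) remaining=[) + num * id * id ) $]
Step 10: reduce T->F. Stack=[E - ( ( T] ptr=5 lookahead=) remaining=[) + num * id * id ) $]
Step 11: reduce E->T. Stack=[E - ( ( E] ptr=5 lookahead=) remaining=[) + num * id * id ) $]
Step 12: shift ). Stack=[E - ( ( E )] ptr=6 lookahead=+ remaining=[+ num * id * id ) $]
Step 13: reduce F->( E ). Stack=[E - ( F] ptr=6 lookahead=+ remaining=[+ num * id * id ) $]
Step 14: reduce T->F. Stack=[E - ( T] ptr=6 lookahead=+ remaining=[+ num * id * id ) $]
Step 15: reduce E->T. Stack=[E - ( E] ptr=6 lookahead=+ remaining=[+ num * id * id ) $]
Step 16: shift +. Stack=[E - ( E +] ptr=7 lookahead=num remaining=[num * id * id ) $]
Step 17: shift num. Stack=[E - ( E + num] ptr=8 lookahead=* remaining=[* id * id ) $]
Step 18: reduce F->num. Stack=[E - ( E + F] ptr=8 lookahead=* remaining=[* id * id ) $]
Step 19: reduce T->F. Stack=[E - ( E + T] ptr=8 lookahead=* remaining=[* id * id ) $]
Step 20: shift *. Stack=[E - ( E + T *] ptr=9 lookahead=id remaining=[id * id ) $]
Step 21: shift id. Stack=[E - ( E + T * id] ptr=10 lookahead=* remaining=[* id ) $]
Step 22: reduce F->id. Stack=[E - ( E + T * F] ptr=10 lookahead=* remaining=[* id ) $]
Step 23: reduce T->T * F. Stack=[E - ( E + T] ptr=10 lookahead=* remaining=[* id ) $]
Step 24: shift *. Stack=[E - ( E + T *] ptr=11 lookahead=id remaining=[id ) $]
Step 25: shift id. Stack=[E - ( E + T * id] ptr=12 lookahead=) remaining=[) $]
Step 26: reduce F->id. Stack=[E - ( E + T * F] ptr=12 lookahead=) remaining=[) $]
Step 27: reduce T->T * F. Stack=[E - ( E + T] ptr=12 lookahead=) remaining=[) $]
Step 28: reduce E->E + T. Stack=[E - ( E] ptr=12 lookahead=) remaining=[) $]
Step 29: shift ). Stack=[E - ( E )] ptr=13 lookahead=$ remaining=[$]
Step 30: reduce F->( E ). Stack=[E - F] ptr=13 lookahead=$ remaining=[$]
Step 31: reduce T->F. Stack=[E - T] ptr=13 lookahead=$ remaining=[$]
Step 32: reduce E->E - T. Stack=[E] ptr=13 lookahead=$ remaining=[$]
Step 33: accept. Stack=[E] ptr=13 lookahead=$ remaining=[$]

Answer: 33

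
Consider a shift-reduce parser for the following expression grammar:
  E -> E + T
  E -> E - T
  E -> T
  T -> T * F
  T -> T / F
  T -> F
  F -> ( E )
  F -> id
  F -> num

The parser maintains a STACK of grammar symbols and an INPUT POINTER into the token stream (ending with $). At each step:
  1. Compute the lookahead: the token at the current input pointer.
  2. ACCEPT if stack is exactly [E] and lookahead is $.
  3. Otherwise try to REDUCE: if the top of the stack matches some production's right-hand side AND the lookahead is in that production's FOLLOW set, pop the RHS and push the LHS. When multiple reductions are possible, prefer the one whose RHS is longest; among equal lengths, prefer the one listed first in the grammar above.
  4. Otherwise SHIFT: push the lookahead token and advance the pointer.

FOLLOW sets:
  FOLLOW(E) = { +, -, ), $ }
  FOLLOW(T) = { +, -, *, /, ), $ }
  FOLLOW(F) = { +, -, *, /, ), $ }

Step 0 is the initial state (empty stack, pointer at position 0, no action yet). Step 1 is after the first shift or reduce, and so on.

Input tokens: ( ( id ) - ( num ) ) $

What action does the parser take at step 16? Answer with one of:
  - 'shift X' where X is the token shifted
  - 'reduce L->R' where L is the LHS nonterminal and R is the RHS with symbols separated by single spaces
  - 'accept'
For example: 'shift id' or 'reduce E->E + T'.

Step 1: shift (. Stack=[(] ptr=1 lookahead=( remaining=[( id ) - ( num ) ) $]
Step 2: shift (. Stack=[( (] ptr=2 lookahead=id remaining=[id ) - ( num ) ) $]
Step 3: shift id. Stack=[( ( id] ptr=3 lookahead=) remaining=[) - ( num ) ) $]
Step 4: reduce F->id. Stack=[( ( F] ptr=3 lookahead=) remaining=[) - ( num ) ) $]
Step 5: reduce T->F. Stack=[( ( T] ptr=3 lookahead=) remaining=[) - ( num ) ) $]
Step 6: reduce E->T. Stack=[( ( E] ptr=3 lookahead=) remaining=[) - ( num ) ) $]
Step 7: shift ). Stack=[( ( E )] ptr=4 lookahead=- remaining=[- ( num ) ) $]
Step 8: reduce F->( E ). Stack=[( F] ptr=4 lookahead=- remaining=[- ( num ) ) $]
Step 9: reduce T->F. Stack=[( T] ptr=4 lookahead=- remaining=[- ( num ) ) $]
Step 10: reduce E->T. Stack=[( E] ptr=4 lookahead=- remaining=[- ( num ) ) $]
Step 11: shift -. Stack=[( E -] ptr=5 lookahead=( remaining=[( num ) ) $]
Step 12: shift (. Stack=[( E - (] ptr=6 lookahead=num remaining=[num ) ) $]
Step 13: shift num. Stack=[( E - ( num] ptr=7 lookahead=) remaining=[) ) $]
Step 14: reduce F->num. Stack=[( E - ( F] ptr=7 lookahead=) remaining=[) ) $]
Step 15: reduce T->F. Stack=[( E - ( T] ptr=7 lookahead=) remaining=[) ) $]
Step 16: reduce E->T. Stack=[( E - ( E] ptr=7 lookahead=) remaining=[) ) $]

Answer: reduce E->T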